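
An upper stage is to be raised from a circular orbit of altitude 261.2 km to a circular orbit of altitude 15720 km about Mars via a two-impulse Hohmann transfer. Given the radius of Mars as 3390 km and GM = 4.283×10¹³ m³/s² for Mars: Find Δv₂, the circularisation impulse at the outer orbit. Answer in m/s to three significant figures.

r₁ = 3390 + 261.2 = 3651.2 km = 3.6512×10⁶ m.
r₂ = 3390 + 15720 = 19110 km = 1.9110×10⁷ m.
Transfer ellipse a_t = (r₁ + r₂)/2 = 1.138×10⁷ m.
At r₁: circular v_c1 = √(μ/r₁) = 3425 m/s; transfer-periapsis v_p = √[μ(2/r₁ − 1/a_t)] = 4438 m/s.
At r₂: circular v_c2 = √(μ/r₂) = 1497 m/s; transfer-apoapsis v_a = √[μ(2/r₂ − 1/a_t)] = 848.0 m/s.
Δv₂ = v_c2 − v_a = 649.1 m/s.

Δv ≈ 649 m/s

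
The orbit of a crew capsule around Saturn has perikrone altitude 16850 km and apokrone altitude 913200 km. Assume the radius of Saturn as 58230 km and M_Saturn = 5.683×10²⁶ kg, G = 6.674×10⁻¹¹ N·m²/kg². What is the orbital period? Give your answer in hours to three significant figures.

T ≈ 107 hours

μ = GM = 6.674×10⁻¹¹ × 5.683×10²⁶ = 3.793×10¹⁶ m³/s².
r_p = 58230 + 16850 = 75080 km = 7.5080×10⁷ m.
r_a = 58230 + 913200 = 971430 km = 9.7143×10⁸ m.
Semi-major axis a = (r_p + r_a)/2 = (75080 + 9.7143×10⁵)/2 = 5.2326×10⁵ km = 5.233×10⁸ m.
By Kepler's third law T = 2π√(a³/μ) = 2π × 6.146×10⁴ = 3.862×10⁵ s.
= 107.3 hours.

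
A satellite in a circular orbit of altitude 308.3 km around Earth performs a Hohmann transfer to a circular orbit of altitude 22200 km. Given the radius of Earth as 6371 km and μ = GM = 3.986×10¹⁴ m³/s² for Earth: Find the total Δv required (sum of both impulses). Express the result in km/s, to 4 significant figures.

Δv_total ≈ 3.546 km/s

r₁ = 6371 + 308.3 = 6679.3 km = 6.6793×10⁶ m.
r₂ = 6371 + 22200 = 28571 km = 2.8571×10⁷ m.
Transfer ellipse a_t = (r₁ + r₂)/2 = 1.763×10⁷ m.
At r₁: circular v_c1 = √(μ/r₁) = 7725 m/s; transfer-perigee v_p = √[μ(2/r₁ − 1/a_t)] = 9836 m/s.
Δv₁ = v_p − v_c1 = 2110 m/s.
At r₂: circular v_c2 = √(μ/r₂) = 3735 m/s; transfer-apogee v_a = √[μ(2/r₂ − 1/a_t)] = 2299 m/s.
Δv₂ = v_c2 − v_a = 1436 m/s.
Total Δv = Δv₁ + Δv₂ = 3546 m/s = 3.546 km/s.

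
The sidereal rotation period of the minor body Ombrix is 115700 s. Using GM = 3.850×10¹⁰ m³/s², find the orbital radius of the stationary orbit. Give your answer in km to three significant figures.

r_sync ≈ 2350 km

A synchronous orbit has period T, so by Kepler's third law a = (μT²/4π²)^(1/3).
μT²/4π² = 3.850×10¹⁰ × (1.157×10⁵)² / 39.48 = 1.305×10¹⁹ m³.
a = 2.355×10⁶ m = 2354.6 km.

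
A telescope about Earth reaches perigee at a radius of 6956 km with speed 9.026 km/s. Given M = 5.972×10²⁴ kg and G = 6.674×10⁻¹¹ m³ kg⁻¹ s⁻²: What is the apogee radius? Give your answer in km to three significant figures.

apogee radius ≈ 17100 km

μ = GM = 6.674×10⁻¹¹ × 5.972×10²⁴ = 3.986×10¹⁴ m³/s².
r_p = 6.956×10⁶ m.
Specific energy ε = v²/2 − μ/r = -1.656×10⁷ J/kg, so a = −μ/(2ε) = 1.203×10⁷ m.
The apsides satisfy r_p + r_a = 2a, so the apogee radius is 2a − r_p = 1.711×10⁷ m = 17106 km.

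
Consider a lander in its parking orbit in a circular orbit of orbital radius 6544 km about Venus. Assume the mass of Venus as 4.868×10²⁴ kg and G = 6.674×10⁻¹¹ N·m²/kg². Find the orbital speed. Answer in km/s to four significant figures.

μ = GM = 6.674×10⁻¹¹ × 4.868×10²⁴ = 3.249×10¹⁴ m³/s².
r = 6544 km = 6.544×10⁶ m.
For a circular orbit v = √(μ/r) = √(3.249×10¹⁴ / 6.544×10⁶) = √(4.965×10⁷) = 7046 m/s.
That is 7.046 km/s.

v ≈ 7.046 km/s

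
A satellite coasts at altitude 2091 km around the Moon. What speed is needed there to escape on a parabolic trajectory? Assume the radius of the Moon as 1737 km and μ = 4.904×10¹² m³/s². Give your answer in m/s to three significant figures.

v_esc ≈ 1600 m/s

r = 1737 + 2091 = 3828.0 km = 3.8280×10⁶ m.
Escape speed v_esc = √(2μ/r) = √(2 × 4.904×10¹² / 3.828×10⁶) = √(2.562×10⁶) = 1601 m/s.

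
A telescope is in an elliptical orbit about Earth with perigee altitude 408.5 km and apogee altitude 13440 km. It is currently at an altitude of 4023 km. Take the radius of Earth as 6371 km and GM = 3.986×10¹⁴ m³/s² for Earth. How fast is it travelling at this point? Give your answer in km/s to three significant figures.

v ≈ 6.84 km/s

r_p = 6371 + 408.5 = 6779.5 km = 6.7795×10⁶ m.
r_a = 6371 + 13440 = 19811 km = 1.9811×10⁷ m.
r = 6371 + 4023 = 10394 km = 1.039×10⁷ m.
Semi-major axis a = (r_p + r_a)/2 = 13295 km = 1.330×10⁷ m.
Vis-viva: v² = μ(2/r − 1/a) = 3.986×10¹⁴ × (1.924×10⁻⁷ − 7.521×10⁻⁸) = 4.672×10⁷ m²/s².
v = 6835 m/s = 6.835 km/s.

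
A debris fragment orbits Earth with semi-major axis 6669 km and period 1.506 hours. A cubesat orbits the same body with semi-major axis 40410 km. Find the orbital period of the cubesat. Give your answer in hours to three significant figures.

Kepler's third law: T² ∝ a³, so T₂ = T₁ (a₂/a₁)^(3/2).
a₂/a₁ = 6.059, (a₂/a₁)^(3/2) = 14.92.
T₂ = 1.506 × 14.92 = 22.46 hours.

T₂ ≈ 22.5 hours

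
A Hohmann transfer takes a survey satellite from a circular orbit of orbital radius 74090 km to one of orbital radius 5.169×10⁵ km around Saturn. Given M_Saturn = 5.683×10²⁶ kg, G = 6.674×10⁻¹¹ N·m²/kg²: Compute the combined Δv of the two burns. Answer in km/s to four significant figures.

Δv_total ≈ 11.58 km/s

μ = GM = 6.674×10⁻¹¹ × 5.683×10²⁶ = 3.793×10¹⁶ m³/s².
r₁ = 74090 km = 7.409×10⁷ m.
r₂ = 5.169×10⁵ km = 5.169×10⁸ m.
Transfer ellipse a_t = (r₁ + r₂)/2 = 2.955×10⁸ m.
At r₁: circular v_c1 = √(μ/r₁) = 22630 m/s; transfer-perikrone v_p = √[μ(2/r₁ − 1/a_t)] = 29920 m/s.
Δv₁ = v_p − v_c1 = 7299 m/s.
At r₂: circular v_c2 = √(μ/r₂) = 8566 m/s; transfer-apokrone v_a = √[μ(2/r₂ − 1/a_t)] = 4289 m/s.
Δv₂ = v_c2 − v_a = 4277 m/s.
Total Δv = Δv₁ + Δv₂ = 11580 m/s = 11.58 km/s.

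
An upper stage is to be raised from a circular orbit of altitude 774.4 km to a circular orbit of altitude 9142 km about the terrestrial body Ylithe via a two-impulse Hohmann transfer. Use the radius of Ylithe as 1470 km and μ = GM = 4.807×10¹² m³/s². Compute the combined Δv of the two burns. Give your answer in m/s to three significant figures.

Δv_total ≈ 692 m/s

r₁ = 1470 + 774.4 = 2244.4 km = 2.2444×10⁶ m.
r₂ = 1470 + 9142 = 10612 km = 1.0612×10⁷ m.
Transfer ellipse a_t = (r₁ + r₂)/2 = 6.428×10⁶ m.
At r₁: circular v_c1 = √(μ/r₁) = 1463 m/s; transfer-periapsis v_p = √[μ(2/r₁ − 1/a_t)] = 1880 m/s.
Δv₁ = v_p − v_c1 = 416.9 m/s.
At r₂: circular v_c2 = √(μ/r₂) = 673.0 m/s; transfer-apoapsis v_a = √[μ(2/r₂ − 1/a_t)] = 397.7 m/s.
Δv₂ = v_c2 − v_a = 275.3 m/s.
Total Δv = Δv₁ + Δv₂ = 692.2 m/s.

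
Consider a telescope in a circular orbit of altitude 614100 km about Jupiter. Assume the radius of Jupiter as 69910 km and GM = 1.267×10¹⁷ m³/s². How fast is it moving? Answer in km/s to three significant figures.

r = 69910 + 614100 = 684010 km = 6.8401×10⁸ m.
For a circular orbit v = √(μ/r) = √(1.267×10¹⁷ / 6.840×10⁸) = √(1.852×10⁸) = 13610 m/s.
That is 13.61 km/s.

v ≈ 13.6 km/s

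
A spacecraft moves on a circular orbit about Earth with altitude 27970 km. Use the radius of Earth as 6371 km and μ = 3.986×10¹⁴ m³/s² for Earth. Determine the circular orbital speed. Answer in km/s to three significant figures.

v ≈ 3.41 km/s

r = 6371 + 27970 = 34341 km = 3.4341×10⁷ m.
For a circular orbit v = √(μ/r) = √(3.986×10¹⁴ / 3.434×10⁷) = √(1.161×10⁷) = 3407 m/s.
That is 3.407 km/s.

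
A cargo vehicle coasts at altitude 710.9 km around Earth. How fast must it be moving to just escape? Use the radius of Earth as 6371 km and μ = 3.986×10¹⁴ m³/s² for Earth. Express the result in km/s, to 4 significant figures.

r = 6371 + 710.9 = 7081.9 km = 7.0819×10⁶ m.
Escape speed v_esc = √(2μ/r) = √(2 × 3.986×10¹⁴ / 7.082×10⁶) = √(1.126×10⁸) = 10610 m/s.
= 10.61 km/s.

v_esc ≈ 10.61 km/s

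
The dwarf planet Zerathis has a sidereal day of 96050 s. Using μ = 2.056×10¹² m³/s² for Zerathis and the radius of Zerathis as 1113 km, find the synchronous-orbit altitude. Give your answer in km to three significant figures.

A synchronous orbit has period T, so by Kepler's third law a = (μT²/4π²)^(1/3).
μT²/4π² = 2.056×10¹² × (9.605×10⁴)² / 39.48 = 4.805×10²⁰ m³.
a = 7.832×10⁶ m = 7832.2 km.
Altitude h = a − R = 7832.2 − 1113 = 6719.2 km.

h_sync ≈ 6720 km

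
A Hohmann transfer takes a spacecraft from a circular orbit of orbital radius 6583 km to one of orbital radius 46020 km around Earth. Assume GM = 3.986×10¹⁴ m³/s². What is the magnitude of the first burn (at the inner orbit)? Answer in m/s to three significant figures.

r₁ = 6583 km = 6.583×10⁶ m.
r₂ = 46020 km = 4.602×10⁷ m.
Transfer ellipse a_t = (r₁ + r₂)/2 = 2.630×10⁷ m.
At r₁: circular v_c1 = √(μ/r₁) = 7781 m/s; transfer-perigee v_p = √[μ(2/r₁ − 1/a_t)] = 10290 m/s.
Δv₁ = v_p − v_c1 = 2512 m/s.

Δv ≈ 2510 m/s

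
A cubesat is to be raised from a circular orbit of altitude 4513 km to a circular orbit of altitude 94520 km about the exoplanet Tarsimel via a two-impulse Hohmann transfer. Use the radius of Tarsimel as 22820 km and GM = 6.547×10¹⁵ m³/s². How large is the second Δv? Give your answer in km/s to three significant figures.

r₁ = 22820 + 4513 = 27333 km = 2.7333×10⁷ m.
r₂ = 22820 + 94520 = 117340 km = 1.1734×10⁸ m.
Transfer ellipse a_t = (r₁ + r₂)/2 = 7.234×10⁷ m.
At r₁: circular v_c1 = √(μ/r₁) = 15480 m/s; transfer-periapsis v_p = √[μ(2/r₁ − 1/a_t)] = 19710 m/s.
At r₂: circular v_c2 = √(μ/r₂) = 7470 m/s; transfer-apoapsis v_a = √[μ(2/r₂ − 1/a_t)] = 4592 m/s.
Δv₂ = v_c2 − v_a = 2878 m/s.
= 2.878 km/s.

Δv ≈ 2.88 km/s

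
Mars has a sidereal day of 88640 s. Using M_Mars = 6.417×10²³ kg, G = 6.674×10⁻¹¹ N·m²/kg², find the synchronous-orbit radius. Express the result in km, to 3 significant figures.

μ = GM = 6.674×10⁻¹¹ × 6.417×10²³ = 4.283×10¹³ m³/s².
A synchronous orbit has period T, so by Kepler's third law a = (μT²/4π²)^(1/3).
μT²/4π² = 4.283×10¹³ × (8.864×10⁴)² / 39.48 = 8.524×10²¹ m³.
a = 2.043×10⁷ m = 20427 km.

r_sync ≈ 20400 km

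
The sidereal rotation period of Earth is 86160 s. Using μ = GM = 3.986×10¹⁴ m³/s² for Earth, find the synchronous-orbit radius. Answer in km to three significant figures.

r_sync ≈ 42200 km

A synchronous orbit has period T, so by Kepler's third law a = (μT²/4π²)^(1/3).
μT²/4π² = 3.986×10¹⁴ × (8.616×10⁴)² / 39.48 = 7.495×10²² m³.
a = 4.216×10⁷ m = 42163 km.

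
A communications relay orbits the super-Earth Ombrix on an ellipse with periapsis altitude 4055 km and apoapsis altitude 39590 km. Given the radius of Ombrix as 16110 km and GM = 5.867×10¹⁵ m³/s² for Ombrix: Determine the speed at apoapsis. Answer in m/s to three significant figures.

v ≈ 7480 m/s

r_p = 16110 + 4055 = 20165 km = 2.0165×10⁷ m.
r_a = 16110 + 39590 = 55700 km = 5.5700×10⁷ m.
Semi-major axis a = (r_p + r_a)/2 = 37932 km = 3.793×10⁷ m.
Vis-viva: v² = μ(2/r − 1/a) = 5.867×10¹⁵ × (3.591×10⁻⁸ − 2.636×10⁻⁸) = 5.599×10⁷ m²/s².
v = 7483 m/s.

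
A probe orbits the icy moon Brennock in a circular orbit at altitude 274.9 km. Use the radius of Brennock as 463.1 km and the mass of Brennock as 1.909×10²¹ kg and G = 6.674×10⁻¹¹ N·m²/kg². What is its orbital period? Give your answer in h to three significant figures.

μ = GM = 6.674×10⁻¹¹ × 1.909×10²¹ = 1.274×10¹¹ m³/s².
r = 463.1 + 274.9 = 738.00 km = 7.3800×10⁵ m.
Kepler's third law: T = 2π√(r³/μ) = 2π√((7.380×10⁵)³ / 1.274×10¹¹).
r³/μ = 3.155×10⁶ s², so T = 2π × 1.776×10³ = 1.116×10⁴ s.
Converting: 1.116×10⁴ s ÷ 3600 = 3.100 h.

T ≈ 3.10 h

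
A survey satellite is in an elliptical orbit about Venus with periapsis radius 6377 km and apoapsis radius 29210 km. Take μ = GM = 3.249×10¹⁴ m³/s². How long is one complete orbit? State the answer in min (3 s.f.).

Semi-major axis a = (r_p + r_a)/2 = (6377.0 + 29210)/2 = 17794 km = 1.779×10⁷ m.
By Kepler's third law T = 2π√(a³/μ) = 2π × 4.164×10³ = 2.616×10⁴ s.
= 436.1 min.

T ≈ 436 min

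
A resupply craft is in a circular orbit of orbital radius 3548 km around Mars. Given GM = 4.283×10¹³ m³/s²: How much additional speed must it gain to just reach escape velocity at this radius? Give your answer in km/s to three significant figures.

r = 3548 km = 3.548×10⁶ m.
Circular speed v_c = √(μ/r) = 3474 m/s.
Escape speed v_esc = √(2μ/r) = √2 × v_c = 4914 m/s.
Δv = v_esc − v_c = 1439 m/s = 1.439 km/s.

Δv ≈ 1.44 km/s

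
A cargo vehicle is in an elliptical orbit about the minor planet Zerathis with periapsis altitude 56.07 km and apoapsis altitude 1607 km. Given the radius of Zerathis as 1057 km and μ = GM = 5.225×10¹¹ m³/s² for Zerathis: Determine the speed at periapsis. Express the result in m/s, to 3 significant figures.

v ≈ 814 m/s

r_p = 1057 + 56.07 = 1113.1 km = 1.1131×10⁶ m.
r_a = 1057 + 1607 = 2664.0 km = 2.6640×10⁶ m.
Semi-major axis a = (r_p + r_a)/2 = 1888.5 km = 1.889×10⁶ m.
Vis-viva: v² = μ(2/r − 1/a) = 5.225×10¹¹ × (1.797×10⁻⁶ − 5.295×10⁻⁷) = 6.622×10⁵ m²/s².
v = 813.7 m/s.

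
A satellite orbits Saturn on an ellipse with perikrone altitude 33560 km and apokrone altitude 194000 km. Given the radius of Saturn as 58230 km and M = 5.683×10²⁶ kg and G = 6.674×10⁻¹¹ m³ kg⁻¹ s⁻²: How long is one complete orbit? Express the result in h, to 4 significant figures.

μ = GM = 6.674×10⁻¹¹ × 5.683×10²⁶ = 3.793×10¹⁶ m³/s².
r_p = 58230 + 33560 = 91790 km = 9.1790×10⁷ m.
r_a = 58230 + 194000 = 252230 km = 2.5223×10⁸ m.
Semi-major axis a = (r_p + r_a)/2 = (91790 + 2.5223×10⁵)/2 = 1.7201×10⁵ km = 1.720×10⁸ m.
By Kepler's third law T = 2π√(a³/μ) = 2π × 1.158×10⁴ = 7.278×10⁴ s.
= 20.22 h.

T ≈ 20.22 h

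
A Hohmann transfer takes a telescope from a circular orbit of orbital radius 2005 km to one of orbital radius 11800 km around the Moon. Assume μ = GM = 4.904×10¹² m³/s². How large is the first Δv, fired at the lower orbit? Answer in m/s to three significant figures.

Δv ≈ 481 m/s

r₁ = 2005 km = 2.005×10⁶ m.
r₂ = 11800 km = 1.180×10⁷ m.
Transfer ellipse a_t = (r₁ + r₂)/2 = 6.902×10⁶ m.
At r₁: circular v_c1 = √(μ/r₁) = 1564 m/s; transfer-perilune v_p = √[μ(2/r₁ − 1/a_t)] = 2045 m/s.
Δv₁ = v_p − v_c1 = 480.9 m/s.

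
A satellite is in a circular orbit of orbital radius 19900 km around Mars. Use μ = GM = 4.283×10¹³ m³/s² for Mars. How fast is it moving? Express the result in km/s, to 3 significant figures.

v ≈ 1.47 km/s

r = 19900 km = 1.990×10⁷ m.
For a circular orbit v = √(μ/r) = √(4.283×10¹³ / 1.990×10⁷) = √(2.152×10⁶) = 1467 m/s.
That is 1.467 km/s.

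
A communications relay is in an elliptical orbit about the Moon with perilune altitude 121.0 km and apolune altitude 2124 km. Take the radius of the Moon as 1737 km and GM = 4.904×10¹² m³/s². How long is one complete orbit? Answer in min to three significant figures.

T ≈ 229 min

r_p = 1737 + 121.0 = 1858.0 km = 1.8580×10⁶ m.
r_a = 1737 + 2124 = 3861.0 km = 3.8610×10⁶ m.
Semi-major axis a = (r_p + r_a)/2 = (1858.0 + 3861.0)/2 = 2859.5 km = 2.860×10⁶ m.
By Kepler's third law T = 2π√(a³/μ) = 2π × 2.184×10³ = 1.372×10⁴ s.
= 228.7 min.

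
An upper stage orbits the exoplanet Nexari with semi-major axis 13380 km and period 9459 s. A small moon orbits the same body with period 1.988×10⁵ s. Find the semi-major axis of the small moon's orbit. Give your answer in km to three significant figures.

Kepler's third law: a³ ∝ T², so a₂ = a₁ (T₂/T₁)^(2/3).
T₂/T₁ = 21.02, (T₂/T₁)^(2/3) = 7.616.
a₂ = 13380 × 7.616 = 1.019×10⁵ km.

a₂ ≈ 1.02×10⁵ km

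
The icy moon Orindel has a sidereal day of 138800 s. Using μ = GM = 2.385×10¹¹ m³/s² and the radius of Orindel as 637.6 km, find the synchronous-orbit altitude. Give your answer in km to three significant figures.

h_sync ≈ 4240 km

A synchronous orbit has period T, so by Kepler's third law a = (μT²/4π²)^(1/3).
μT²/4π² = 2.385×10¹¹ × (1.388×10⁵)² / 39.48 = 1.164×10²⁰ m³.
a = 4.882×10⁶ m = 4882.4 km.
Altitude h = a − R = 4882.4 − 637.6 = 4244.8 km.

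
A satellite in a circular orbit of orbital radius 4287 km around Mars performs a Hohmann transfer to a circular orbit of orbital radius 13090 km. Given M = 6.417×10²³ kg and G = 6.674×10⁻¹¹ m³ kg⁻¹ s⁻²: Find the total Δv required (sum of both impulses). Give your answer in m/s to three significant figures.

μ = GM = 6.674×10⁻¹¹ × 6.417×10²³ = 4.283×10¹³ m³/s².
r₁ = 4287 km = 4.287×10⁶ m.
r₂ = 13090 km = 1.309×10⁷ m.
Transfer ellipse a_t = (r₁ + r₂)/2 = 8.688×10⁶ m.
At r₁: circular v_c1 = √(μ/r₁) = 3161 m/s; transfer-periapsis v_p = √[μ(2/r₁ − 1/a_t)] = 3880 m/s.
Δv₁ = v_p − v_c1 = 718.8 m/s.
At r₂: circular v_c2 = √(μ/r₂) = 1809 m/s; transfer-apoapsis v_a = √[μ(2/r₂ − 1/a_t)] = 1271 m/s.
Δv₂ = v_c2 − v_a = 538.2 m/s.
Total Δv = Δv₁ + Δv₂ = 1257 m/s.

Δv_total ≈ 1260 m/s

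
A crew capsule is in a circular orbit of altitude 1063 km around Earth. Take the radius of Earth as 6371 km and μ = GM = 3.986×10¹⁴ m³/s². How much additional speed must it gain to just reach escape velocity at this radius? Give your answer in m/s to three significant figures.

r = 6371 + 1063 = 7434.0 km = 7.4340×10⁶ m.
Circular speed v_c = √(μ/r) = 7322 m/s.
Escape speed v_esc = √(2μ/r) = √2 × v_c = 10360 m/s.
Δv = v_esc − v_c = 3033 m/s.

Δv ≈ 3030 m/s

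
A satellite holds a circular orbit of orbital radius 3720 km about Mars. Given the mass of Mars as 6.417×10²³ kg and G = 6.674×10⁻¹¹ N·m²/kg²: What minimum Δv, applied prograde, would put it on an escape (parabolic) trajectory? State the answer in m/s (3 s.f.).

μ = GM = 6.674×10⁻¹¹ × 6.417×10²³ = 4.283×10¹³ m³/s².
r = 3720 km = 3.720×10⁶ m.
Circular speed v_c = √(μ/r) = 3393 m/s.
Escape speed v_esc = √(2μ/r) = √2 × v_c = 4798 m/s.
Δv = v_esc − v_c = 1405 m/s.

Δv ≈ 1410 m/s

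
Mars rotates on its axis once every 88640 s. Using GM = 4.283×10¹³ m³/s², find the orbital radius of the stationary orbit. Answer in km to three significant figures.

A synchronous orbit has period T, so by Kepler's third law a = (μT²/4π²)^(1/3).
μT²/4π² = 4.283×10¹³ × (8.864×10⁴)² / 39.48 = 8.524×10²¹ m³.
a = 2.043×10⁷ m = 20428 km.

r_sync ≈ 20400 km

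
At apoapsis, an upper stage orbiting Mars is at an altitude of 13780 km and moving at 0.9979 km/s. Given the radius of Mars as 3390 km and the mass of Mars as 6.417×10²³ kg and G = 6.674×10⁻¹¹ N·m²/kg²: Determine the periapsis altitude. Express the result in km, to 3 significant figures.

μ = GM = 6.674×10⁻¹¹ × 6.417×10²³ = 4.283×10¹³ m³/s².
r_a = 3390 + 13780 = 17170 km = 1.717×10⁷ m.
Specific energy ε = v²/2 − μ/r = -1.996×10⁶ J/kg, so a = −μ/(2ε) = 1.073×10⁷ m.
The apsides satisfy r_p + r_a = 2a, so the periapsis radius is 2a − r_a = 4.282×10⁶ m = 4282.2 km.
Periapsis altitude = 4282.2 − 3390 = 892.21 km.

periapsis altitude ≈ 892 km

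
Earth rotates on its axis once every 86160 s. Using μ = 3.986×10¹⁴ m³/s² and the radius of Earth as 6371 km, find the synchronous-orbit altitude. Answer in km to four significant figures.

A synchronous orbit has period T, so by Kepler's third law a = (μT²/4π²)^(1/3).
μT²/4π² = 3.986×10¹⁴ × (8.616×10⁴)² / 39.48 = 7.495×10²² m³.
a = 4.216×10⁷ m = 42163 km.
Altitude h = a − R = 42163 − 6371 = 35792 km.

h_sync ≈ 35790 km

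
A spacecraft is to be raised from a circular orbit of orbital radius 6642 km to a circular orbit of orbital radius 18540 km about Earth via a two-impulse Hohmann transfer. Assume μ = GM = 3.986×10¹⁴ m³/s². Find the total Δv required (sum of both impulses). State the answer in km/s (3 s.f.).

r₁ = 6642 km = 6.642×10⁶ m.
r₂ = 18540 km = 1.854×10⁷ m.
Transfer ellipse a_t = (r₁ + r₂)/2 = 1.259×10⁷ m.
At r₁: circular v_c1 = √(μ/r₁) = 7747 m/s; transfer-perigee v_p = √[μ(2/r₁ − 1/a_t)] = 9400 m/s.
Δv₁ = v_p − v_c1 = 1654 m/s.
At r₂: circular v_c2 = √(μ/r₂) = 4637 m/s; transfer-apogee v_a = √[μ(2/r₂ − 1/a_t)] = 3368 m/s.
Δv₂ = v_c2 − v_a = 1269 m/s.
Total Δv = Δv₁ + Δv₂ = 2923 m/s = 2.923 km/s.

Δv_total ≈ 2.92 km/s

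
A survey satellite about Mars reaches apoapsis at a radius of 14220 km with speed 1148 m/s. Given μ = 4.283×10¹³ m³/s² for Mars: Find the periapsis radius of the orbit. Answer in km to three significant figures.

r_a = 1.422×10⁷ m.
Specific energy ε = v²/2 − μ/r = -2.353×10⁶ J/kg, so a = −μ/(2ε) = 9.101×10⁶ m.
The apsides satisfy r_p + r_a = 2a, so the periapsis radius is 2a − r_a = 3.982×10⁶ m = 3982.3 km.

periapsis radius ≈ 3980 km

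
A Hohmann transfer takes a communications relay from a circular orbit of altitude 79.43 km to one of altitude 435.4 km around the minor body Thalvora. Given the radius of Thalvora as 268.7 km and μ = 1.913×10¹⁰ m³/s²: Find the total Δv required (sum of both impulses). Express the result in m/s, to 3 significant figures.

Δv_total ≈ 67.5 m/s

r₁ = 268.7 + 79.43 = 348.13 km = 3.4813×10⁵ m.
r₂ = 268.7 + 435.4 = 704.10 km = 7.0410×10⁵ m.
Transfer ellipse a_t = (r₁ + r₂)/2 = 5.261×10⁵ m.
At r₁: circular v_c1 = √(μ/r₁) = 234.4 m/s; transfer-periapsis v_p = √[μ(2/r₁ − 1/a_t)] = 271.2 m/s.
Δv₁ = v_p − v_c1 = 36.77 m/s.
At r₂: circular v_c2 = √(μ/r₂) = 164.8 m/s; transfer-apoapsis v_a = √[μ(2/r₂ − 1/a_t)] = 134.1 m/s.
Δv₂ = v_c2 − v_a = 30.75 m/s.
Total Δv = Δv₁ + Δv₂ = 67.52 m/s.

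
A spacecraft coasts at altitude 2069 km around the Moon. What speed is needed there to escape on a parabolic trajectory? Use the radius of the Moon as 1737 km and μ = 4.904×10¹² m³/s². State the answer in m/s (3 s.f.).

r = 1737 + 2069 = 3806.0 km = 3.8060×10⁶ m.
Escape speed v_esc = √(2μ/r) = √(2 × 4.904×10¹² / 3.806×10⁶) = √(2.577×10⁶) = 1605 m/s.

v_esc ≈ 1610 m/s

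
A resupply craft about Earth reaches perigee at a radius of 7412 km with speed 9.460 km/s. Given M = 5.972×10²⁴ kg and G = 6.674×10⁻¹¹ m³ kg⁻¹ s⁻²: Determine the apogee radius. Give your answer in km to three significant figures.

apogee radius ≈ 36700 km

μ = GM = 6.674×10⁻¹¹ × 5.972×10²⁴ = 3.986×10¹⁴ m³/s².
r_p = 7.412×10⁶ m.
Specific energy ε = v²/2 − μ/r = -9.028×10⁶ J/kg, so a = −μ/(2ε) = 2.207×10⁷ m.
The apsides satisfy r_p + r_a = 2a, so the apogee radius is 2a − r_p = 3.674×10⁷ m = 36736 km.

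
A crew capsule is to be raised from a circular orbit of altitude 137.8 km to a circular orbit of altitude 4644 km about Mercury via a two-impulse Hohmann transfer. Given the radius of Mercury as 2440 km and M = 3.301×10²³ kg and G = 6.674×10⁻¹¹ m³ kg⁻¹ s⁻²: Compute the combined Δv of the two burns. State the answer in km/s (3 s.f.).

Δv_total ≈ 1.09 km/s

μ = GM = 6.674×10⁻¹¹ × 3.301×10²³ = 2.203×10¹³ m³/s².
r₁ = 2440 + 137.8 = 2577.8 km = 2.5778×10⁶ m.
r₂ = 2440 + 4644 = 7084.0 km = 7.0840×10⁶ m.
Transfer ellipse a_t = (r₁ + r₂)/2 = 4.831×10⁶ m.
At r₁: circular v_c1 = √(μ/r₁) = 2923 m/s; transfer-periherm v_p = √[μ(2/r₁ − 1/a_t)] = 3540 m/s.
Δv₁ = v_p − v_c1 = 616.7 m/s.
At r₂: circular v_c2 = √(μ/r₂) = 1764 m/s; transfer-apoherm v_a = √[μ(2/r₂ − 1/a_t)] = 1288 m/s.
Δv₂ = v_c2 − v_a = 475.3 m/s.
Total Δv = Δv₁ + Δv₂ = 1092 m/s = 1.092 km/s.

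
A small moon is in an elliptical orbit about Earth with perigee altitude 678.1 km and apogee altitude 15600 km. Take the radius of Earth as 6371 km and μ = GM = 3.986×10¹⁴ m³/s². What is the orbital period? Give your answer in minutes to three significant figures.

T ≈ 290 minutes

r_p = 6371 + 678.1 = 7049.1 km = 7.0491×10⁶ m.
r_a = 6371 + 15600 = 21971 km = 2.1971×10⁷ m.
Semi-major axis a = (r_p + r_a)/2 = (7049.1 + 21971)/2 = 14510 km = 1.451×10⁷ m.
By Kepler's third law T = 2π√(a³/μ) = 2π × 2.768×10³ = 1.739×10⁴ s.
= 289.9 minutes.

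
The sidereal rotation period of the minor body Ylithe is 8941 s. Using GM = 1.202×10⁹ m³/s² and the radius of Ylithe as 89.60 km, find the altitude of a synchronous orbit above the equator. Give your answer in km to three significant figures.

h_sync ≈ 44.9 km

A synchronous orbit has period T, so by Kepler's third law a = (μT²/4π²)^(1/3).
μT²/4π² = 1.202×10⁹ × (8.941×10³)² / 39.48 = 2.434×10¹⁵ m³.
a = 1.345×10⁵ m = 134.52 km.
Altitude h = a − R = 134.52 − 89.60 = 44.915 km.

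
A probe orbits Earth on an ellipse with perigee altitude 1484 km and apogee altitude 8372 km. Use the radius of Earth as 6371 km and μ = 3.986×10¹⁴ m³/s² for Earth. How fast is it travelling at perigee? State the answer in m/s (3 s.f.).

v ≈ 8140 m/s

r_p = 6371 + 1484 = 7855.0 km = 7.8550×10⁶ m.
r_a = 6371 + 8372 = 14743 km = 1.4743×10⁷ m.
Semi-major axis a = (r_p + r_a)/2 = 11299 km = 1.130×10⁷ m.
Vis-viva: v² = μ(2/r − 1/a) = 3.986×10¹⁴ × (2.546×10⁻⁷ − 8.850×10⁻⁸) = 6.621×10⁷ m²/s².
v = 8137 m/s.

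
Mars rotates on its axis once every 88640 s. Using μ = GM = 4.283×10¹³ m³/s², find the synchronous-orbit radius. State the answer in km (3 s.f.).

A synchronous orbit has period T, so by Kepler's third law a = (μT²/4π²)^(1/3).
μT²/4π² = 4.283×10¹³ × (8.864×10⁴)² / 39.48 = 8.524×10²¹ m³.
a = 2.043×10⁷ m = 20428 km.

r_sync ≈ 20400 km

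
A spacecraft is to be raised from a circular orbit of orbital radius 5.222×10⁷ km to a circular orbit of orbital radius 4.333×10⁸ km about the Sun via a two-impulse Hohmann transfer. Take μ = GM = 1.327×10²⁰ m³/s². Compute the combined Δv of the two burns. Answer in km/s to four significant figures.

Δv_total ≈ 26.32 km/s

r₁ = 5.222×10⁷ km = 5.222×10¹⁰ m.
r₂ = 4.333×10⁸ km = 4.333×10¹¹ m.
Transfer ellipse a_t = (r₁ + r₂)/2 = 2.428×10¹¹ m.
At r₁: circular v_c1 = √(μ/r₁) = 50410 m/s; transfer-perihelion v_p = √[μ(2/r₁ − 1/a_t)] = 67350 m/s.
Δv₁ = v_p − v_c1 = 16940 m/s.
At r₂: circular v_c2 = √(μ/r₂) = 17500 m/s; transfer-aphelion v_a = √[μ(2/r₂ − 1/a_t)] = 8117 m/s.
Δv₂ = v_c2 − v_a = 9384 m/s.
Total Δv = Δv₁ + Δv₂ = 26320 m/s = 26.32 km/s.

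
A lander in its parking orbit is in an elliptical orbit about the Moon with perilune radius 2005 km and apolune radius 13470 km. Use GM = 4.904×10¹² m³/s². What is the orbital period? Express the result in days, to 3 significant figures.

Semi-major axis a = (r_p + r_a)/2 = (2005.0 + 13470)/2 = 7737.5 km = 7.738×10⁶ m.
By Kepler's third law T = 2π√(a³/μ) = 2π × 9.719×10³ = 6.107×10⁴ s.
= 0.7068 days.

T ≈ 0.707 days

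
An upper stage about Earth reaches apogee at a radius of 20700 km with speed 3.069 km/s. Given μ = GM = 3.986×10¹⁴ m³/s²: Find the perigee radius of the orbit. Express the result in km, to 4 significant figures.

r_a = 2.070×10⁷ m.
Specific energy ε = v²/2 − μ/r = -1.455×10⁷ J/kg, so a = −μ/(2ε) = 1.370×10⁷ m.
The apsides satisfy r_p + r_a = 2a, so the perigee radius is 2a − r_a = 6.701×10⁶ m = 6701.5 km.

perigee radius ≈ 6701 km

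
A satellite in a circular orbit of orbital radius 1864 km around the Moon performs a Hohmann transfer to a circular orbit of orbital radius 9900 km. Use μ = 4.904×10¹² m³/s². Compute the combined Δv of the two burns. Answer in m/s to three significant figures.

r₁ = 1864 km = 1.864×10⁶ m.
r₂ = 9900 km = 9.900×10⁶ m.
Transfer ellipse a_t = (r₁ + r₂)/2 = 5.882×10⁶ m.
At r₁: circular v_c1 = √(μ/r₁) = 1622 m/s; transfer-perilune v_p = √[μ(2/r₁ − 1/a_t)] = 2104 m/s.
Δv₁ = v_p − v_c1 = 482.3 m/s.
At r₂: circular v_c2 = √(μ/r₂) = 703.8 m/s; transfer-apolune v_a = √[μ(2/r₂ − 1/a_t)] = 396.2 m/s.
Δv₂ = v_c2 − v_a = 307.6 m/s.
Total Δv = Δv₁ + Δv₂ = 789.9 m/s.

Δv_total ≈ 790 m/s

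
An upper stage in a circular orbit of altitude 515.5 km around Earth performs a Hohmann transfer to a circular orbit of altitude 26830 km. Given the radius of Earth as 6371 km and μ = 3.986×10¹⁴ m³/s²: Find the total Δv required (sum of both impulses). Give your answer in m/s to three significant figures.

Δv_total ≈ 3620 m/s

r₁ = 6371 + 515.5 = 6886.5 km = 6.8865×10⁶ m.
r₂ = 6371 + 26830 = 33201 km = 3.3201×10⁷ m.
Transfer ellipse a_t = (r₁ + r₂)/2 = 2.004×10⁷ m.
At r₁: circular v_c1 = √(μ/r₁) = 7608 m/s; transfer-perigee v_p = √[μ(2/r₁ − 1/a_t)] = 9792 m/s.
Δv₁ = v_p − v_c1 = 2184 m/s.
At r₂: circular v_c2 = √(μ/r₂) = 3465 m/s; transfer-apogee v_a = √[μ(2/r₂ − 1/a_t)] = 2031 m/s.
Δv₂ = v_c2 − v_a = 1434 m/s.
Total Δv = Δv₁ + Δv₂ = 3618 m/s.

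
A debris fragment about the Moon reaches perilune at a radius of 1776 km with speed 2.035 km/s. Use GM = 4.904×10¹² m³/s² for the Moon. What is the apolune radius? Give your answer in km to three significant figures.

apolune radius ≈ 5320 km

r_p = 1.776×10⁶ m.
Specific energy ε = v²/2 − μ/r = -6.906×10⁵ J/kg, so a = −μ/(2ε) = 3.550×10⁶ m.
The apsides satisfy r_p + r_a = 2a, so the apolune radius is 2a − r_p = 5.325×10⁶ m = 5324.6 km.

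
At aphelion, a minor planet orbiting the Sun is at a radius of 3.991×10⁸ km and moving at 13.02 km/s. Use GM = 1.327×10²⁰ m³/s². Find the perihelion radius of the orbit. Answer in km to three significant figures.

r_a = 3.991×10¹¹ m.
Specific energy ε = v²/2 − μ/r = -2.477×10⁸ J/kg, so a = −μ/(2ε) = 2.678×10¹¹ m.
The apsides satisfy r_p + r_a = 2a, so the perihelion radius is 2a − r_a = 1.365×10¹¹ m = 1.3655×10⁸ km.

perihelion radius ≈ 1.37×10⁸ km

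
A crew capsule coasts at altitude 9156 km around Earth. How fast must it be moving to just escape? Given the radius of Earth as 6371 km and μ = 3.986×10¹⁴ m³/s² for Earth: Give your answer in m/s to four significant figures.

v_esc ≈ 7165 m/s

r = 6371 + 9156 = 15527 km = 1.5527×10⁷ m.
Escape speed v_esc = √(2μ/r) = √(2 × 3.986×10¹⁴ / 1.553×10⁷) = √(5.134×10⁷) = 7165 m/s.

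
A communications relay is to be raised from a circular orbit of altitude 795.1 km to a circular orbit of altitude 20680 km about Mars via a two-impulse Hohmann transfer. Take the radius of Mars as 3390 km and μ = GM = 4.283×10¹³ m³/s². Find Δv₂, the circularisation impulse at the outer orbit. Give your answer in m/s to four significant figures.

r₁ = 3390 + 795.1 = 4185.1 km = 4.1851×10⁶ m.
r₂ = 3390 + 20680 = 24070 km = 2.4070×10⁷ m.
Transfer ellipse a_t = (r₁ + r₂)/2 = 1.413×10⁷ m.
At r₁: circular v_c1 = √(μ/r₁) = 3199 m/s; transfer-periapsis v_p = √[μ(2/r₁ − 1/a_t)] = 4176 m/s.
At r₂: circular v_c2 = √(μ/r₂) = 1334 m/s; transfer-apoapsis v_a = √[μ(2/r₂ − 1/a_t)] = 726.0 m/s.
Δv₂ = v_c2 − v_a = 607.9 m/s.

Δv ≈ 607.9 m/s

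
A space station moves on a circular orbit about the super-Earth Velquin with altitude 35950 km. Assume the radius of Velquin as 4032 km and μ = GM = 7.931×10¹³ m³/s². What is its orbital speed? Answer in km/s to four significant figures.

v ≈ 1.408 km/s

r = 4032 + 35950 = 39982 km = 3.9982×10⁷ m.
For a circular orbit v = √(μ/r) = √(7.931×10¹³ / 3.998×10⁷) = √(1.984×10⁶) = 1408 m/s.
That is 1.408 km/s.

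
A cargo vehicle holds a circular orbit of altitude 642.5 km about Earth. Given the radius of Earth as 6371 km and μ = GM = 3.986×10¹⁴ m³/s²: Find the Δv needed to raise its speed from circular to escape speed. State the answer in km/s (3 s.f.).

Δv ≈ 3.12 km/s

r = 6371 + 642.5 = 7013.5 km = 7.0135×10⁶ m.
Circular speed v_c = √(μ/r) = 7539 m/s.
Escape speed v_esc = √(2μ/r) = √2 × v_c = 10660 m/s.
Δv = v_esc − v_c = 3123 m/s = 3.123 km/s.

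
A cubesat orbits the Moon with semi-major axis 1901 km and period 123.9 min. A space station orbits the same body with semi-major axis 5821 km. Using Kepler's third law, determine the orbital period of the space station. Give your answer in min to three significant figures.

Kepler's third law: T² ∝ a³, so T₂ = T₁ (a₂/a₁)^(3/2).
a₂/a₁ = 3.062, (a₂/a₁)^(3/2) = 5.358.
T₂ = 123.9 × 5.358 = 663.9 min.

T₂ ≈ 664 min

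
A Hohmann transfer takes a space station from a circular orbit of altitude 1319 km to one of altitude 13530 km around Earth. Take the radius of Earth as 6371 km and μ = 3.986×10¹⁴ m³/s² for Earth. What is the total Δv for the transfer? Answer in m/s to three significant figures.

Δv_total ≈ 2580 m/s

r₁ = 6371 + 1319 = 7690.0 km = 7.6900×10⁶ m.
r₂ = 6371 + 13530 = 19901 km = 1.9901×10⁷ m.
Transfer ellipse a_t = (r₁ + r₂)/2 = 1.380×10⁷ m.
At r₁: circular v_c1 = √(μ/r₁) = 7200 m/s; transfer-perigee v_p = √[μ(2/r₁ − 1/a_t)] = 8647 m/s.
Δv₁ = v_p − v_c1 = 1448 m/s.
At r₂: circular v_c2 = √(μ/r₂) = 4475 m/s; transfer-apogee v_a = √[μ(2/r₂ − 1/a_t)] = 3341 m/s.
Δv₂ = v_c2 − v_a = 1134 m/s.
Total Δv = Δv₁ + Δv₂ = 2582 m/s.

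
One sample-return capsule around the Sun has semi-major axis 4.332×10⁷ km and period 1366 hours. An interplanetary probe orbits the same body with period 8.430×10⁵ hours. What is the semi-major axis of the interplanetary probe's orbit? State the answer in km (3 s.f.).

Kepler's third law: a³ ∝ T², so a₂ = a₁ (T₂/T₁)^(2/3).
T₂/T₁ = 617.1, (T₂/T₁)^(2/3) = 72.49.
a₂ = 4.332×10⁷ × 72.49 = 3.140×10⁹ km.

a₂ ≈ 3.14×10⁹ km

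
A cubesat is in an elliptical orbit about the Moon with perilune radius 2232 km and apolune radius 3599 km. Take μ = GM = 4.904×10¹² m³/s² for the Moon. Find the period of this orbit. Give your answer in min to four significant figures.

T ≈ 235.4 min

Semi-major axis a = (r_p + r_a)/2 = (2232.0 + 3599.0)/2 = 2915.5 km = 2.916×10⁶ m.
By Kepler's third law T = 2π√(a³/μ) = 2π × 2.248×10³ = 1.412×10⁴ s.
= 235.4 min.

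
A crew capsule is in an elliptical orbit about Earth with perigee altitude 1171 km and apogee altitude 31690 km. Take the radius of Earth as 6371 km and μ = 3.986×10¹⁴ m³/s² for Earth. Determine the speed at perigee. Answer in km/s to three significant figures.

v ≈ 9.39 km/s

r_p = 6371 + 1171 = 7542.0 km = 7.5420×10⁶ m.
r_a = 6371 + 31690 = 38061 km = 3.8061×10⁷ m.
Semi-major axis a = (r_p + r_a)/2 = 22802 km = 2.280×10⁷ m.
Vis-viva: v² = μ(2/r − 1/a) = 3.986×10¹⁴ × (2.652×10⁻⁷ − 4.386×10⁻⁸) = 8.822×10⁷ m²/s².
v = 9393 m/s = 9.393 km/s.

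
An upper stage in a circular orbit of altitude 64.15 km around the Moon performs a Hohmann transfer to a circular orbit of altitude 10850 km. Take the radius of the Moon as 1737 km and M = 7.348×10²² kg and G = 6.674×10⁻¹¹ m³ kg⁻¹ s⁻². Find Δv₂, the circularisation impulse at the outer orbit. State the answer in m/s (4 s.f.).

μ = GM = 6.674×10⁻¹¹ × 7.348×10²² = 4.904×10¹² m³/s².
r₁ = 1737 + 64.15 = 1801.2 km = 1.8012×10⁶ m.
r₂ = 1737 + 10850 = 12587 km = 1.2587×10⁷ m.
Transfer ellipse a_t = (r₁ + r₂)/2 = 7.194×10⁶ m.
At r₁: circular v_c1 = √(μ/r₁) = 1650 m/s; transfer-perilune v_p = √[μ(2/r₁ − 1/a_t)] = 2183 m/s.
At r₂: circular v_c2 = √(μ/r₂) = 624.2 m/s; transfer-apolune v_a = √[μ(2/r₂ − 1/a_t)] = 312.3 m/s.
Δv₂ = v_c2 − v_a = 311.9 m/s.

Δv ≈ 311.9 m/s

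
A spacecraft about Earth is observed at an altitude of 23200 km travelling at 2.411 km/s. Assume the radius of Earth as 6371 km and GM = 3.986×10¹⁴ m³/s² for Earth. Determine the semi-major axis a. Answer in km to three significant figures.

a ≈ 18800 km

r = 6371 + 23200 = 29571 km = 2.957×10⁷ m.
Specific orbital energy ε = v²/2 − μ/r = (2411)²/2 − 3.986×10¹⁴/2.957×10⁷ = -1.057×10⁷ J/kg.
Since ε = −μ/(2a), a = −μ/(2ε) = 1.885×10⁷ m = 18850 km.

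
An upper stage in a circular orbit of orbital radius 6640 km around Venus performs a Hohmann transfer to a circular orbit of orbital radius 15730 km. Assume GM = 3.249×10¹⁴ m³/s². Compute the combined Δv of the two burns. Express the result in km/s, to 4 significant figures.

Δv_total ≈ 2.343 km/s

r₁ = 6640 km = 6.640×10⁶ m.
r₂ = 15730 km = 1.573×10⁷ m.
Transfer ellipse a_t = (r₁ + r₂)/2 = 1.118×10⁷ m.
At r₁: circular v_c1 = √(μ/r₁) = 6995 m/s; transfer-periapsis v_p = √[μ(2/r₁ − 1/a_t)] = 8295 m/s.
Δv₁ = v_p − v_c1 = 1300 m/s.
At r₂: circular v_c2 = √(μ/r₂) = 4545 m/s; transfer-apoapsis v_a = √[μ(2/r₂ − 1/a_t)] = 3502 m/s.
Δv₂ = v_c2 − v_a = 1043 m/s.
Total Δv = Δv₁ + Δv₂ = 2343 m/s = 2.343 km/s.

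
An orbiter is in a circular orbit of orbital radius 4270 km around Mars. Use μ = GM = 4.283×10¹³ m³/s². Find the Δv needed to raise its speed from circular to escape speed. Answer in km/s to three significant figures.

r = 4270 km = 4.270×10⁶ m.
Circular speed v_c = √(μ/r) = 3167 m/s.
Escape speed v_esc = √(2μ/r) = √2 × v_c = 4479 m/s.
Δv = v_esc − v_c = 1312 m/s = 1.312 km/s.

Δv ≈ 1.31 km/s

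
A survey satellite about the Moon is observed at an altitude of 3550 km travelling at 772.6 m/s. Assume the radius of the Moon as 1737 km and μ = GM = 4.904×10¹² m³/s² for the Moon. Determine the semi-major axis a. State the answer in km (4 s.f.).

a ≈ 3898 km

r = 1737 + 3550 = 5287.0 km = 5.287×10⁶ m.
Specific orbital energy ε = v²/2 − μ/r = (772.6)²/2 − 4.904×10¹²/5.287×10⁶ = -6.291×10⁵ J/kg.
Since ε = −μ/(2a), a = −μ/(2ε) = 3.898×10⁶ m = 3897.6 km.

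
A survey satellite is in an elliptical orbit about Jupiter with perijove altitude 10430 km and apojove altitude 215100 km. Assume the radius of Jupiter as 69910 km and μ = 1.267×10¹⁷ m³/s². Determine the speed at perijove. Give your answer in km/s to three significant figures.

v ≈ 49.6 km/s

r_p = 69910 + 10430 = 80340 km = 8.0340×10⁷ m.
r_a = 69910 + 215100 = 285010 km = 2.8501×10⁸ m.
Semi-major axis a = (r_p + r_a)/2 = 1.8268×10⁵ km = 1.827×10⁸ m.
Vis-viva: v² = μ(2/r − 1/a) = 1.267×10¹⁷ × (2.489×10⁻⁸ − 5.474×10⁻⁹) = 2.461×10⁹ m²/s².
v = 49600 m/s = 49.60 km/s.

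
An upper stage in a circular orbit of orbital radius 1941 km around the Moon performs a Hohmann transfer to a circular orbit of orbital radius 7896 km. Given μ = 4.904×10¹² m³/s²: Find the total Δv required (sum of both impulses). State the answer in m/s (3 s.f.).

r₁ = 1941 km = 1.941×10⁶ m.
r₂ = 7896 km = 7.896×10⁶ m.
Transfer ellipse a_t = (r₁ + r₂)/2 = 4.918×10⁶ m.
At r₁: circular v_c1 = √(μ/r₁) = 1590 m/s; transfer-perilune v_p = √[μ(2/r₁ − 1/a_t)] = 2014 m/s.
Δv₁ = v_p − v_c1 = 424.4 m/s.
At r₂: circular v_c2 = √(μ/r₂) = 788.1 m/s; transfer-apolune v_a = √[μ(2/r₂ − 1/a_t)] = 495.1 m/s.
Δv₂ = v_c2 − v_a = 293.0 m/s.
Total Δv = Δv₁ + Δv₂ = 717.5 m/s.

Δv_total ≈ 717 m/s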